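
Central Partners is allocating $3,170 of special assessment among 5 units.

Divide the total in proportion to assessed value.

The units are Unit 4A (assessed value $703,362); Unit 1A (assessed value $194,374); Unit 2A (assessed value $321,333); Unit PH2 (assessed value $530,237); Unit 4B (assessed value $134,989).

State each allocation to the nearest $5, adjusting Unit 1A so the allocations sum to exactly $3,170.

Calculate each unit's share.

Total assessed value = 1,884,295.
Unrounded shares: Unit 4A 703,362/1,884,295 × $3,170 = 1,183.28; Unit 1A 194,374/1,884,295 × $3,170 = 327.00; Unit 2A 321,333/1,884,295 × $3,170 = 540.59; Unit PH2 530,237/1,884,295 × $3,170 = 892.03; Unit 4B 134,989/1,884,295 × $3,170 = 227.10.
Rounded to nearest $5: Unit 4A $1,185; Unit 1A $325; Unit 2A $540; Unit PH2 $890; Unit 4B $225. Sum = $3,165.
Difference $3,170 − $3,165 = +$5 applied to Unit 1A: Unit 1A becomes $330.

Unit 4A: $1,185; Unit 1A: $330; Unit 2A: $540; Unit PH2: $890; Unit 4B: $225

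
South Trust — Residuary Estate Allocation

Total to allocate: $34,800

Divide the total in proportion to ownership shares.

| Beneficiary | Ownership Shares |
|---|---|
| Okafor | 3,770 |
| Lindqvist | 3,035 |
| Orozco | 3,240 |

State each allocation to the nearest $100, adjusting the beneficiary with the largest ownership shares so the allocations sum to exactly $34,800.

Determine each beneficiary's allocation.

Sum of ownership shares: 3,770 + 3,035 + 3,240 = 10,045.
Proportional shares: Okafor 13,060.83; Lindqvist 10,514.48; Orozco 11,224.69.
At nearest $100: Okafor $13,100; Lindqvist $10,500; Orozco $11,200. Sum = $34,800.
Rounded total matches; no reconciliation needed.

Okafor: $13,100 · Lindqvist: $10,500 · Orozco: $11,200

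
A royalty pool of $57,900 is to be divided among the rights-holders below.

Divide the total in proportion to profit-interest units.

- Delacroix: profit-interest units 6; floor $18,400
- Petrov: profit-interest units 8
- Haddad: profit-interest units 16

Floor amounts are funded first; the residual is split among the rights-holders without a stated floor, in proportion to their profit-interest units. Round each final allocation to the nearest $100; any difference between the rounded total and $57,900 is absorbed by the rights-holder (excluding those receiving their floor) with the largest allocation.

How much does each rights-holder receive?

Delacroix: $18,400 | Petrov: $13,200 | Haddad: $26,300

Minimums first: Delacroix $18,400. Balance $39,500.
Balance split over remaining profit-interest units 24: Petrov 13,166.67 → $13,200; Haddad 26,333.33 → $26,300.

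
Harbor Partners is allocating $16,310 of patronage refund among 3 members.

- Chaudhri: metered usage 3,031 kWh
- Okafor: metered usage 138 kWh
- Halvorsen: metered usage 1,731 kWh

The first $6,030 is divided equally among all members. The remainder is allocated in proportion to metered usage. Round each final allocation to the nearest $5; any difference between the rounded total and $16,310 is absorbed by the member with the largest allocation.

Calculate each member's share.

$6,030 shared equally gives $2,010 per member.
Remainder $10,280 by metered usage (total 4,900): Chaudhri 6,358.91 → $6,360; Okafor 289.52 → $290; Halvorsen 3,631.57 → $3,630.
Totals: Chaudhri $2,010 + $6,360 = $8,370; Okafor $2,010 + $290 = $2,300; Halvorsen $2,010 + $3,630 = $5,640.

Chaudhri: $8,370 · Okafor: $2,300 · Halvorsen: $5,640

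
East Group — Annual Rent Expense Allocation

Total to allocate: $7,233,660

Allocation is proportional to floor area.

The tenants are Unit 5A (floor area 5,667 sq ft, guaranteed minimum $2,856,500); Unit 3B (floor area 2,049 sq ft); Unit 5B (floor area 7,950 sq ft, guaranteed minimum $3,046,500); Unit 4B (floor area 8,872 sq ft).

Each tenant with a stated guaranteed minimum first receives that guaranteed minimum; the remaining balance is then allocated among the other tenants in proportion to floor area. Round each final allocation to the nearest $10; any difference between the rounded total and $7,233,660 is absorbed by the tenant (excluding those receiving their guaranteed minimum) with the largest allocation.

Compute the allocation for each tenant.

Fund the minimums — Unit 5A $2,856,500; Unit 5B $3,046,500. Remaining pool $1,330,660.
Remaining pool split over remaining floor area 10,921: Unit 3B 249,658.67 → $249,660; Unit 4B 1,081,001.33 → $1,081,000.

Unit 5A: $2,856,500 · Unit 3B: $249,660 · Unit 5B: $3,046,500 · Unit 4B: $1,081,000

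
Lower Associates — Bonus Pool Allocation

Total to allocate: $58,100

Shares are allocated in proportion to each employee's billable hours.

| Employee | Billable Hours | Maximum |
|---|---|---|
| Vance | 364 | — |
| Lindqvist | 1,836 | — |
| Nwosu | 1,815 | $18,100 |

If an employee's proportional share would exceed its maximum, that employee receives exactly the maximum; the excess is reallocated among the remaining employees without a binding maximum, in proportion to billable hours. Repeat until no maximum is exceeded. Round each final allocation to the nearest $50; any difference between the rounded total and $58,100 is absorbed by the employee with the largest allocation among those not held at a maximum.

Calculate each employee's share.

Sum of billable hours: 4,015.
Unconstrained shares: Vance 5,267.35; Lindqvist 26,568.27; Nwosu 26,264.38.
Held at cap: Nwosu ($18,100); remaining pool $40,000 reallocated over remaining billable hours 2,200.
Remaining shares: Vance 6,618.18 → $6,600; Lindqvist 33,381.82 → $33,400.

Vance: $6,600 | Lindqvist: $33,400 | Nwosu: $18,100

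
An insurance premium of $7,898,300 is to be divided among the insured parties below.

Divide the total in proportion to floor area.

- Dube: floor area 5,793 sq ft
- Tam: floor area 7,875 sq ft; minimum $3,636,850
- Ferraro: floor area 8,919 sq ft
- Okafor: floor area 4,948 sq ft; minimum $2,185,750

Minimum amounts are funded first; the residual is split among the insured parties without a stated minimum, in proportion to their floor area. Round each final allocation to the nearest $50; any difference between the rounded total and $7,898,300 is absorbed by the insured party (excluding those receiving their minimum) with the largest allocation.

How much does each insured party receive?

Fund the minimums — Tam $3,636,850; Okafor $2,185,750. Residual $2,075,700.
Residual split over remaining floor area 14,712: Dube 817,328.04 → $817,350; Ferraro 1,258,371.96 → $1,258,350.

Dube: $817,350 | Tam: $3,636,850 | Ferraro: $1,258,350 | Okafor: $2,185,750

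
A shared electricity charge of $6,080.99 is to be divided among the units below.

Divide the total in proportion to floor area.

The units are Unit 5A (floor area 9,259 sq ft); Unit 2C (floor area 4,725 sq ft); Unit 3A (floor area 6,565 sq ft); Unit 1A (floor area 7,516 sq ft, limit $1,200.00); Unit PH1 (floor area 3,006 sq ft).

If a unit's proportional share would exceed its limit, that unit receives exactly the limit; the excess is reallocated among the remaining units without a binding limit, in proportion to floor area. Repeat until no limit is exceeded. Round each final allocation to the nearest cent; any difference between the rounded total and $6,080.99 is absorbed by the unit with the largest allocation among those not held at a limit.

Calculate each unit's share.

Unit 5A: $1,918.62 | Unit 2C: $979.10 | Unit 3A: $1,360.38 | Unit 1A: $1,200.00 | Unit PH1: $622.89

Total floor area = 31,071.
Unconstrained shares: Unit 5A 1,812.1041; Unit 2C 924.7426; Unit 3A 1,284.8540; Unit 1A 1,470.9768; Unit PH1 588.3124.
Held at cap: Unit 1A ($1,200.00); balance $4,880.99 reallocated over remaining floor area 23,555.
Redistributed shares: Unit 5A 1,918.6197 → $1,918.62; Unit 2C 979.0990 → $979.10; Unit 3A 1,360.3778 → $1,360.38; Unit PH1 622.8935 → $622.89.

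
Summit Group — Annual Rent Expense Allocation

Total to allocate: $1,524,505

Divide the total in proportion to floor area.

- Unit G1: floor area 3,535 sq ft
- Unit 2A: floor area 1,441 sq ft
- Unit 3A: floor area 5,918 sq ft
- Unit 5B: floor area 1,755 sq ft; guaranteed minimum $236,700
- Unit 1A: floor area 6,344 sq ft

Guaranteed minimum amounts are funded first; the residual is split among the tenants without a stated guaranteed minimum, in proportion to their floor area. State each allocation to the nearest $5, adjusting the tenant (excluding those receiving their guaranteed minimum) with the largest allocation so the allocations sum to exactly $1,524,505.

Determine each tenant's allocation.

Minimums first: Unit 5B $236,700. Remaining pool $1,287,805.
Remaining pool split over remaining floor area 17,238: Unit G1 264,090.42 → $264,090; Unit 2A 107,653.27 → $107,655; Unit 3A 442,117.99 → $442,120; Unit 1A 473,943.32 → $473,945.
Rounding difference −$5 applied to Unit 1A → $473,940.

Unit G1: $264,090 · Unit 2A: $107,655 · Unit 3A: $442,120 · Unit 5B: $236,700 · Unit 1A: $473,940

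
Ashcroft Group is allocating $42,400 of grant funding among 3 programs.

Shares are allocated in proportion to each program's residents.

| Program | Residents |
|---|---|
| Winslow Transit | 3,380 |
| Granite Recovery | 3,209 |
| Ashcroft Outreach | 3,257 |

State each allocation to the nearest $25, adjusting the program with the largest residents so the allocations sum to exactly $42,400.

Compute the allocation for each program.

Total residents = 3,380 + 3,209 + 3,257 = 9,846.
Raw shares: Winslow Transit 14,555.35; Granite Recovery 13,818.97; Ashcroft Outreach 14,025.68.
After rounding ($25): Winslow Transit $14,550; Granite Recovery $13,825; Ashcroft Outreach $14,025. Sum = $42,400.
No rounding difference to absorb.

Winslow Transit: $14,550 · Granite Recovery: $13,825 · Ashcroft Outreach: $14,025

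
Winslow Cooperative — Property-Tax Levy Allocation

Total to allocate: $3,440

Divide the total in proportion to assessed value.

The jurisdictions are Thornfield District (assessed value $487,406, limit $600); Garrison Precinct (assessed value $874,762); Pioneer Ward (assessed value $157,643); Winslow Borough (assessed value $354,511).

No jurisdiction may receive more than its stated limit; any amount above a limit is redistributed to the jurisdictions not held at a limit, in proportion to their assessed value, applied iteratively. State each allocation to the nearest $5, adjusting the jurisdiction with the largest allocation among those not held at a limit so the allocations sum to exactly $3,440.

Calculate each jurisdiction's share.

Combined assessed value = 1,874,322.
Proportional shares (ignoring caps): Thornfield District 894.55; Garrison Precinct 1,605.48; Pioneer Ward 289.33; Winslow Borough 650.64.
Held at cap: Thornfield District ($600); remaining pool $2,840 reallocated over remaining assessed value 1,386,916.
Redistributed shares: Garrison Precinct 1,791.26 → $1,790; Pioneer Ward 322.81 → $325; Winslow Borough 725.94 → $725.

Thornfield District: $600 | Garrison Precinct: $1,790 | Pioneer Ward: $325 | Winslow Borough: $725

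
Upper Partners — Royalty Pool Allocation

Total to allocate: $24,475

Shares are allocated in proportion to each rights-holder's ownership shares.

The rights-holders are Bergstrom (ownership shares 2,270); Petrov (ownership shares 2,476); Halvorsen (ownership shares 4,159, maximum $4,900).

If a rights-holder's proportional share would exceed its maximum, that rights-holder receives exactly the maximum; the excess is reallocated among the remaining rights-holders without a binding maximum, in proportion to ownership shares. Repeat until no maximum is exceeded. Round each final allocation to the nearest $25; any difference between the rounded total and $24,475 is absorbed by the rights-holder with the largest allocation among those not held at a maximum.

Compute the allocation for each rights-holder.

Bergstrom: $9,375; Petrov: $10,200; Halvorsen: $4,900

Combined ownership shares = 8,905.
Pro-rata shares before constraints: Bergstrom 6,238.99; Petrov 6,805.18; Halvorsen 11,430.83.
Cap binds for Halvorsen ($4,900); remaining pool $19,575 reallocated over remaining ownership shares 4,746.
Redistributed shares: Bergstrom 9,362.67 → $9,375; Petrov 10,212.33 → $10,200.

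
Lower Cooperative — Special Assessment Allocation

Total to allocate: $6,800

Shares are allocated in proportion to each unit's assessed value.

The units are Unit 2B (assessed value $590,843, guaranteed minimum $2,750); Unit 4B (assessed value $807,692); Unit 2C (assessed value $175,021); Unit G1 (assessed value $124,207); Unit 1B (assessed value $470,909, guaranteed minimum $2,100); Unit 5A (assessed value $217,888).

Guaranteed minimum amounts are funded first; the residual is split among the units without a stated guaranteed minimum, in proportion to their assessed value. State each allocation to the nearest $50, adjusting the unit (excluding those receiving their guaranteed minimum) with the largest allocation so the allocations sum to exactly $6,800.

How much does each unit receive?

Unit 2B: $2,750 · Unit 4B: $1,200 · Unit 2C: $250 · Unit G1: $200 · Unit 1B: $2,100 · Unit 5A: $300

Minimums first: Unit 2B $2,750; Unit 1B $2,100. Residual $1,950.
Residual split over remaining assessed value 1,324,808: Unit 4B 1,188.85 → $1,200; Unit 2C 257.62 → $250; Unit G1 182.82 → $200; Unit 5A 320.71 → $300.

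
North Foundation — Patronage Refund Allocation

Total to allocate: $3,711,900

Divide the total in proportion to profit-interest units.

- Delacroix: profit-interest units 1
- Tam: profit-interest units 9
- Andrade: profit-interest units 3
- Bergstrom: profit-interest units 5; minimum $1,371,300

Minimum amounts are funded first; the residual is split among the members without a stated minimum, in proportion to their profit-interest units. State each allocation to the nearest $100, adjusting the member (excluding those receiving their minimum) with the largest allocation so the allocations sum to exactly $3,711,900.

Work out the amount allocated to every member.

Delacroix: $180,000 | Tam: $1,620,500 | Andrade: $540,100 | Bergstrom: $1,371,300

Minimums first: Bergstrom $1,371,300. Remaining pool $2,340,600.
Remaining pool split over remaining profit-interest units 13: Delacroix 180,046.15 → $180,000; Tam 1,620,415.38 → $1,620,400; Andrade 540,138.46 → $540,100.
Rounding difference +$100 applied to Tam → $1,620,500.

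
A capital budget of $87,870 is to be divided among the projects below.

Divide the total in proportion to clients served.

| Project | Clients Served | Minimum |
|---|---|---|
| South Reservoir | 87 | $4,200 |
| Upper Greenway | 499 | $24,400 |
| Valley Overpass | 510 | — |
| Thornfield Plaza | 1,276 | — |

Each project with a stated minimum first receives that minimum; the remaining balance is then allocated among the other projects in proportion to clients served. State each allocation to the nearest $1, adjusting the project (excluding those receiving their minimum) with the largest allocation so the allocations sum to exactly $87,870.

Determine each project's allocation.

South Reservoir: $4,200 · Upper Greenway: $24,400 · Valley Overpass: $16,925 · Thornfield Plaza: $42,345

Fund the minimums — South Reservoir $4,200; Upper Greenway $24,400. Remaining pool $59,270.
Remaining pool split over remaining clients served 1,786: Valley Overpass 16,924.80 → $16,925; Thornfield Plaza 42,345.20 → $42,345.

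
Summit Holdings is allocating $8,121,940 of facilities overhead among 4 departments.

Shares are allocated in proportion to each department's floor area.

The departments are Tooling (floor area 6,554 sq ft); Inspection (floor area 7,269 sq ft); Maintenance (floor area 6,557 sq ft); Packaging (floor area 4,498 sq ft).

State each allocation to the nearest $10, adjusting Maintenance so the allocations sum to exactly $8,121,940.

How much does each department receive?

Tooling: $2,139,690 · Inspection: $2,373,120 · Maintenance: $2,140,660 · Packaging: $1,468,470

Combined floor area = 24,878.
Raw shares: Tooling 6,554/24,878 × $8,121,940 = 2,139,689.48; Inspection 7,269/24,878 × $8,121,940 = 2,373,116.08; Maintenance 6,557/24,878 × $8,121,940 = 2,140,668.89; Packaging 4,498/24,878 × $8,121,940 = 1,468,465.56.
At nearest $10: Tooling $2,139,690; Inspection $2,373,120; Maintenance $2,140,670; Packaging $1,468,470. Sum = $8,121,950.
Difference $8,121,940 − $8,121,950 = −$10 applied to Maintenance: Maintenance becomes $2,140,660.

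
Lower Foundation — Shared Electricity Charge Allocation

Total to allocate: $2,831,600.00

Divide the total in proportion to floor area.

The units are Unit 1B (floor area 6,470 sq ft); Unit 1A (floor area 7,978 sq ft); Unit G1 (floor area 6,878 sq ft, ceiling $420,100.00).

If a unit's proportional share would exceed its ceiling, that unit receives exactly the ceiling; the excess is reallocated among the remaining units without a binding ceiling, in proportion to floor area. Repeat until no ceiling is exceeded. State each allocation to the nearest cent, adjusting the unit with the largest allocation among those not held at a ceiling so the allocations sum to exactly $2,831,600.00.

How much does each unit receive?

Unit 1B: $1,079,900.68; Unit 1A: $1,331,599.32; Unit G1: $420,100.00

Sum of floor area: 21,326.
Pro-rata shares before constraints: Unit 1B 859,066.4916; Unit 1A 1,059,294.0448; Unit G1 913,239.4636.
Capped: Unit G1 ($420,100.00); residual $2,411,500.00 reallocated over remaining floor area 14,448.
Redistributed shares: Unit 1B 1,079,900.6783 → $1,079,900.68; Unit 1A 1,331,599.3217 → $1,331,599.32.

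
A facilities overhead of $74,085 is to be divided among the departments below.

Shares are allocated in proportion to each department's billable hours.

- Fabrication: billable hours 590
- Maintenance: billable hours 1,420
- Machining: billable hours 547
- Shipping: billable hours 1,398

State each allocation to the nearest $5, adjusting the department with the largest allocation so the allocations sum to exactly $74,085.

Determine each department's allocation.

Fabrication: $11,050 | Maintenance: $26,605 | Machining: $10,245 | Shipping: $26,185

Total billable hours = 3,955.
Pro-rata amounts: Fabrication 590/3,955 × $74,085 = 11,051.87; Maintenance 1,420/3,955 × $74,085 = 26,599.42; Machining 547/3,955 × $74,085 = 10,246.40; Shipping 1,398/3,955 × $74,085 = 26,187.31.
Rounded to nearest $5: Fabrication $11,050; Maintenance $26,600; Machining $10,245; Shipping $26,185. Sum = $74,080.
Difference $74,085 − $74,080 = +$5 applied to largest allocation (Maintenance): Maintenance becomes $26,605.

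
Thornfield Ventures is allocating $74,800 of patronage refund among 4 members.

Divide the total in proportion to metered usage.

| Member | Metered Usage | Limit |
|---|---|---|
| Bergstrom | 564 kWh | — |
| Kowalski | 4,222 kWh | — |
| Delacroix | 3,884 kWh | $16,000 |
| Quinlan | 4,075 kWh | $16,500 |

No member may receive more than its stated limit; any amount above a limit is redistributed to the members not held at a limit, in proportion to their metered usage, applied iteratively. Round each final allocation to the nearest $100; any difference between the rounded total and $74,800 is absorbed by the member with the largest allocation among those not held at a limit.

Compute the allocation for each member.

Combined metered usage = 12,745.
Unconstrained shares: Bergstrom 3,310.10; Kowalski 24,778.78; Delacroix 22,795.07; Quinlan 23,916.05.
Capped: Delacroix ($16,000), Quinlan ($16,500); residual $42,300 reallocated over remaining metered usage 4,786.
Redistributed shares: Bergstrom 4,984.79 → $5,000; Kowalski 37,315.21 → $37,300.

Bergstrom: $5,000 · Kowalski: $37,300 · Delacroix: $16,000 · Quinlan: $16,500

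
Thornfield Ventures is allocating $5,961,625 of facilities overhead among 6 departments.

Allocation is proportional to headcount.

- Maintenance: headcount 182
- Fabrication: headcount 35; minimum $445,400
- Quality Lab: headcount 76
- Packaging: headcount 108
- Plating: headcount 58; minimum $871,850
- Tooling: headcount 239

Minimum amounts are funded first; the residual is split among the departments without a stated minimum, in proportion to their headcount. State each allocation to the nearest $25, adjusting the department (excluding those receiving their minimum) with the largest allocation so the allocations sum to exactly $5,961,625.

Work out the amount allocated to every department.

Maintenance: $1,397,150; Fabrication: $445,400; Quality Lab: $583,425; Packaging: $829,075; Plating: $871,850; Tooling: $1,834,725

Guaranteed amounts: Fabrication $445,400; Plating $871,850. Remaining pool $4,644,375.
Remaining pool split over remaining headcount 605: Maintenance 1,397,150.83 → $1,397,150; Quality Lab 583,425.62 → $583,425; Packaging 829,078.51 → $829,075; Tooling 1,834,720.04 → $1,834,725.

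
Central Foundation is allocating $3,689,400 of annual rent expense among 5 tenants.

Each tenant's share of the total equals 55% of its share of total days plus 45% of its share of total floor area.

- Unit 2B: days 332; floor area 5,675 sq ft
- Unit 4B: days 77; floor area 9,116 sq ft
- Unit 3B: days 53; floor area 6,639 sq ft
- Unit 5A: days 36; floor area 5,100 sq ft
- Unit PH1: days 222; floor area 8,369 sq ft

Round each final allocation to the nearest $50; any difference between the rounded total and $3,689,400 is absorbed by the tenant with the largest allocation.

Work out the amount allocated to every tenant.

Days total 720; floor area total 34,899.
Composite weights (55% days + 45% floor area): Unit 2B 0.3268; Unit 4B 0.1764; Unit 3B 0.1261; Unit 5A 0.0933; Unit PH1 0.2775.
Proportional shares: Unit 2B 1,205,646.34; Unit 4B 650,678.67; Unit 3B 465,202.78; Unit 5A 344,077.86; Unit PH1 1,023,794.36.
After rounding ($50): Unit 2B $1,205,650; Unit 4B $650,700; Unit 3B $465,200; Unit 5A $344,100; Unit PH1 $1,023,800. Sum = $3,689,450.
Difference $3,689,400 − $3,689,450 = −$50 applied to largest allocation (Unit 2B): Unit 2B becomes $1,205,600.

Unit 2B: $1,205,600; Unit 4B: $650,700; Unit 3B: $465,200; Unit 5A: $344,100; Unit PH1: $1,023,800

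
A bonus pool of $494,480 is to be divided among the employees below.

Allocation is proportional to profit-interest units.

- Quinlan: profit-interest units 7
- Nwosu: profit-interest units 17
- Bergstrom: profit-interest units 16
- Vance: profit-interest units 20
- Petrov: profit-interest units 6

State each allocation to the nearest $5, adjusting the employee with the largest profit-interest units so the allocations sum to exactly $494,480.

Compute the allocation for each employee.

Total profit-interest units = 7 + 17 + 16 + 20 + 6 = 66.
Raw shares: Quinlan 52,444.85; Nwosu 127,366.06; Bergstrom 119,873.94; Vance 149,842.42; Petrov 44,952.73.
At nearest $5: Quinlan $52,445; Nwosu $127,365; Bergstrom $119,875; Vance $149,840; Petrov $44,955. Sum = $494,480.
Sum already equals the total — no adjustment.

Quinlan: $52,445; Nwosu: $127,365; Bergstrom: $119,875; Vance: $149,840; Petrov: $44,955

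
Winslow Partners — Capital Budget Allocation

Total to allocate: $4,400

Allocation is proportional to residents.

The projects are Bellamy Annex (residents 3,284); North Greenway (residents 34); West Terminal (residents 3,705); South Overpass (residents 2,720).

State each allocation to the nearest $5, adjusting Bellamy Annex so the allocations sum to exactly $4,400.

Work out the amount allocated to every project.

Bellamy Annex: $1,480; North Greenway: $15; West Terminal: $1,675; South Overpass: $1,230

Sum of residents: 9,743.
Raw shares: Bellamy Annex 3,284/9,743 × $4,400 = 1,483.08; North Greenway 34/9,743 × $4,400 = 15.35; West Terminal 3,705/9,743 × $4,400 = 1,673.20; South Overpass 2,720/9,743 × $4,400 = 1,228.37.
Rounded to nearest $5: Bellamy Annex $1,485; North Greenway $15; West Terminal $1,675; South Overpass $1,230. Sum = $4,405.
Difference $4,400 − $4,405 = −$5 applied to Bellamy Annex: Bellamy Annex becomes $1,480.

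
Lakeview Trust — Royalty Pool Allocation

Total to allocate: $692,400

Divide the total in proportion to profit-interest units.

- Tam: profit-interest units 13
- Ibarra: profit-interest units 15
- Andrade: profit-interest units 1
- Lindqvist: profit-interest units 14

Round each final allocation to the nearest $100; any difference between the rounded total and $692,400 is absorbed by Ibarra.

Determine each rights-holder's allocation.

Combined profit-interest units = 43.
Proportional shares: Tam 13/43 × $692,400 = 209,330.23; Ibarra 15/43 × $692,400 = 241,534.88; Andrade 1/43 × $692,400 = 16,102.33; Lindqvist 14/43 × $692,400 = 225,432.56.
After rounding ($100): Tam $209,300; Ibarra $241,500; Andrade $16,100; Lindqvist $225,400. Sum = $692,300.
Difference $692,400 − $692,300 = +$100 applied to Ibarra: Ibarra becomes $241,600.

Tam: $209,300; Ibarra: $241,600; Andrade: $16,100; Lindqvist: $225,400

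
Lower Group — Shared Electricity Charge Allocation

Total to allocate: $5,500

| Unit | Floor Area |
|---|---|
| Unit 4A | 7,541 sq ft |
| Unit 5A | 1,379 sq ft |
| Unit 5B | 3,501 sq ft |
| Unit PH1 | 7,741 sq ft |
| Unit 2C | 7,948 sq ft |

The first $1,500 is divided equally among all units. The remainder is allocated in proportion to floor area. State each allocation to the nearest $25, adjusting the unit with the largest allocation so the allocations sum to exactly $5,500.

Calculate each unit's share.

Equal tier: $1,500 ÷ 5 = $300 apiece.
Remainder $4,000 by floor area (total 28,110): Unit 4A 1,073.07 → $1,075; Unit 5A 196.23 → $200; Unit 5B 498.19 → $500; Unit PH1 1,101.53 → $1,100; Unit 2C 1,130.99 → $1,125.
Totals: Unit 4A $300 + $1,075 = $1,375; Unit 5A $300 + $200 = $500; Unit 5B $300 + $500 = $800; Unit PH1 $300 + $1,100 = $1,400; Unit 2C $300 + $1,125 = $1,425.

Unit 4A: $1,375 · Unit 5A: $500 · Unit 5B: $800 · Unit PH1: $1,400 · Unit 2C: $1,425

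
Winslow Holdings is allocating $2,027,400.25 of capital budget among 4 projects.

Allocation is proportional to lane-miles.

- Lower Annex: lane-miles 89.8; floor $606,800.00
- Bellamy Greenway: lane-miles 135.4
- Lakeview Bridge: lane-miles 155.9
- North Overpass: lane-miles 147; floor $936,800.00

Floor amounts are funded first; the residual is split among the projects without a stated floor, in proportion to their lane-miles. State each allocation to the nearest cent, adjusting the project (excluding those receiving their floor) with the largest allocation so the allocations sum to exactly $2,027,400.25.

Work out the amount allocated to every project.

Minimums first: Lower Annex $606,800.00; North Overpass $936,800.00. Residual $483,800.25.
Residual split over remaining lane-miles 291.3: Bellamy Greenway 224,876.6009 → $224,876.60; Lakeview Bridge 258,923.6491 → $258,923.65.

Lower Annex: $606,800.00; Bellamy Greenway: $224,876.60; Lakeview Bridge: $258,923.65; North Overpass: $936,800.00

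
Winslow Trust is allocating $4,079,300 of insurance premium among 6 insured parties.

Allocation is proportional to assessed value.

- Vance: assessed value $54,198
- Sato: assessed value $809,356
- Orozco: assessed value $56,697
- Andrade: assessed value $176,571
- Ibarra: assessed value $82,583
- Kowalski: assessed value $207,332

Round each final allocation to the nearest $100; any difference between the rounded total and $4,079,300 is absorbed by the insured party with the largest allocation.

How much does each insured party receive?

Vance: $159,400; Sato: $2,380,900; Orozco: $166,800; Andrade: $519,400; Ibarra: $242,900; Kowalski: $609,900

Total assessed value = 1,386,737.
Unrounded shares: Vance 54,198/1,386,737 × $4,079,300 = 159,431.75; Sato 809,356/1,386,737 × $4,079,300 = 2,380,845.06; Orozco 56,697/1,386,737 × $4,079,300 = 166,782.94; Andrade 176,571/1,386,737 × $4,079,300 = 519,410.73; Ibarra 82,583/1,386,737 × $4,079,300 = 242,930.59; Kowalski 207,332/1,386,737 × $4,079,300 = 609,898.94.
Rounded to nearest $100: Vance $159,400; Sato $2,380,800; Orozco $166,800; Andrade $519,400; Ibarra $242,900; Kowalski $609,900. Sum = $4,079,200.
Difference $4,079,300 − $4,079,200 = +$100 applied to largest allocation (Sato): Sato becomes $2,380,900.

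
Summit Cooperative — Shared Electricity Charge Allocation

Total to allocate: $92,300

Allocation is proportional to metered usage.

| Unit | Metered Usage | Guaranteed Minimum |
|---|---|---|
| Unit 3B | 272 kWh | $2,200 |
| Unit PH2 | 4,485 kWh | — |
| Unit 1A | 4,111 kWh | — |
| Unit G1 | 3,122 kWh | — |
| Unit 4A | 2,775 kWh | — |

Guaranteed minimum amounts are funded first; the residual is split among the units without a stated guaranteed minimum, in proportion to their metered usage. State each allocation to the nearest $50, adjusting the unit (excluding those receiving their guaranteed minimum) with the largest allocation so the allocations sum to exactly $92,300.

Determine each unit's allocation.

Guaranteed amounts: Unit 3B $2,200. Balance $90,100.
Balance split over remaining metered usage 14,493: Unit PH2 27,882.32 → $27,900; Unit 1A 25,557.24 → $25,550; Unit G1 19,408.83 → $19,400; Unit 4A 17,251.60 → $17,250.

Unit 3B: $2,200; Unit PH2: $27,900; Unit 1A: $25,550; Unit G1: $19,400; Unit 4A: $17,250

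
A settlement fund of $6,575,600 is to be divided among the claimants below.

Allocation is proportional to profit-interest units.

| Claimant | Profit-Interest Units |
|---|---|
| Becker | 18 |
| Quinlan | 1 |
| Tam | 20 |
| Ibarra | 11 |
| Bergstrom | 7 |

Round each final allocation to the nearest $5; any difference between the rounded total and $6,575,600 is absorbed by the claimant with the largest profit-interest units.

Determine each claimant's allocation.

Becker: $2,076,505 · Quinlan: $115,360 · Tam: $2,307,230 · Ibarra: $1,268,975 · Bergstrom: $807,530

Total profit-interest units = 18 + 1 + 20 + 11 + 7 = 57.
Unrounded shares: Becker 2,076,505.26; Quinlan 115,361.40; Tam 2,307,228.07; Ibarra 1,268,975.44; Bergstrom 807,529.82.
Rounded to nearest $5: Becker $2,076,505; Quinlan $115,360; Tam $2,307,230; Ibarra $1,268,975; Bergstrom $807,530. Sum = $6,575,600.
Rounded total matches; no reconciliation needed.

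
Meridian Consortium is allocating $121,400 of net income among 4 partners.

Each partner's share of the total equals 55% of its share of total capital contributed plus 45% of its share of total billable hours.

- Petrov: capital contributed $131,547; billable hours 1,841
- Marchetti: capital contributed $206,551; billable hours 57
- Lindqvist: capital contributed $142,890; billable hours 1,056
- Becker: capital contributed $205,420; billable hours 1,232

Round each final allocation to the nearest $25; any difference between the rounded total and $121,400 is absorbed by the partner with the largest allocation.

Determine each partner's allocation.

Petrov: $36,850; Marchetti: $20,825; Lindqvist: $27,675; Becker: $36,050

Totals — capital contributed 686,408, billable hours 4,186.
Composite weights (55% capital contributed + 45% billable hours): Petrov 0.3033; Marchetti 0.1716; Lindqvist 0.2280; Becker 0.2970.
Pro-rata amounts: Petrov 36,822.41; Marchetti 20,836.03; Lindqvist 27,681.04; Becker 36,060.52.
Rounded to nearest $25: Petrov $36,825; Marchetti $20,825; Lindqvist $27,675; Becker $36,050. Sum = $121,375.
Difference $121,400 − $121,375 = +$25 applied to largest allocation (Petrov): Petrov becomes $36,850.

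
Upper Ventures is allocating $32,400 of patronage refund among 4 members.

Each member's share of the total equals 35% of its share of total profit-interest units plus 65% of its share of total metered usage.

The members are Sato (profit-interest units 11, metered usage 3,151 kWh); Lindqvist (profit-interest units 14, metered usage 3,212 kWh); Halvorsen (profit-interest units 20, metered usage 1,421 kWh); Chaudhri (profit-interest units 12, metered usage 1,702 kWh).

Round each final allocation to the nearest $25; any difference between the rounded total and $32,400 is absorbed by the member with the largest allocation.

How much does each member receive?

Profit-interest units total 57; metered usage total 9,486.
Composite weights (35% profit-interest units + 65% metered usage): Sato 0.2835; Lindqvist 0.3061; Halvorsen 0.2202; Chaudhri 0.1903.
Proportional shares: Sato 9,184.00; Lindqvist 9,916.27; Halvorsen 7,133.73; Chaudhri 6,166.00.
At nearest $25: Sato $9,175; Lindqvist $9,925; Halvorsen $7,125; Chaudhri $6,175. Sum = $32,400.
Sum already equals the total — no adjustment.

Sato: $9,175; Lindqvist: $9,925; Halvorsen: $7,125; Chaudhri: $6,175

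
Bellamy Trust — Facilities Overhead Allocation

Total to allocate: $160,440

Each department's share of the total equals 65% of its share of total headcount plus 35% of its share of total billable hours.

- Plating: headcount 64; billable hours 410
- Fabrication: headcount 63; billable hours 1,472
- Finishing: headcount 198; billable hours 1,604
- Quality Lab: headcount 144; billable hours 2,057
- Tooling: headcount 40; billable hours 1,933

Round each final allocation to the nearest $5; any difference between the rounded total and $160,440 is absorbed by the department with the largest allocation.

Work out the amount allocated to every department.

Plating: $16,190 | Fabrication: $23,965 | Finishing: $52,615 | Quality Lab: $44,955 | Tooling: $22,715

Totals — headcount 509, billable hours 7,476.
Combined weights (65% headcount + 35% billable hours): Plating 0.1009; Fabrication 0.1494; Finishing 0.3279; Quality Lab 0.2802; Tooling 0.1416.
Raw shares: Plating 16,192.19; Fabrication 23,964.24; Finishing 52,615.07; Quality Lab 44,953.92; Tooling 22,714.58.
After rounding ($5): Plating $16,190; Fabrication $23,965; Finishing $52,615; Quality Lab $44,955; Tooling $22,715. Sum = $160,440.
Sum already equals the total — no adjustment.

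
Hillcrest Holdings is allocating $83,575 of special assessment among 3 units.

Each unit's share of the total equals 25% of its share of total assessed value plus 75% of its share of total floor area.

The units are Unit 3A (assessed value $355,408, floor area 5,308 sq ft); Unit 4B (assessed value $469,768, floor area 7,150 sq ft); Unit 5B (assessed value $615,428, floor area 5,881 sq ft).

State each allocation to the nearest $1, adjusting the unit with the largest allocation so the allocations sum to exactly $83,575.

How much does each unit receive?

Assessed value total 1,440,604; floor area total 18,339.
Blended shares (25% assessed value + 75% floor area): Unit 3A 0.2788; Unit 4B 0.3739; Unit 5B 0.3473.
Proportional shares: Unit 3A 23,296.97; Unit 4B 31,251.40; Unit 5B 29,026.63.
Rounded to nearest $1: Unit 3A $23,297; Unit 4B $31,251; Unit 5B $29,027. Sum = $83,575.
Rounded total matches; no reconciliation needed.

Unit 3A: $23,297 · Unit 4B: $31,251 · Unit 5B: $29,027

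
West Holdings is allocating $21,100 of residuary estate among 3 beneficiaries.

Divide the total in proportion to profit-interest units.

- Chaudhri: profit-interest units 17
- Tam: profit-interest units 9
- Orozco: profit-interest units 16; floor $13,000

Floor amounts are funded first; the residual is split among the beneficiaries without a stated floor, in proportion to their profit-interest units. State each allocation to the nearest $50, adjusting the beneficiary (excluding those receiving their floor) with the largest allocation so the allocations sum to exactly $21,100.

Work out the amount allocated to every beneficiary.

Chaudhri: $5,300 | Tam: $2,800 | Orozco: $13,000

Guaranteed amounts: Orozco $13,000. Balance $8,100.
Balance split over remaining profit-interest units 26: Chaudhri 5,296.15 → $5,300; Tam 2,803.85 → $2,800.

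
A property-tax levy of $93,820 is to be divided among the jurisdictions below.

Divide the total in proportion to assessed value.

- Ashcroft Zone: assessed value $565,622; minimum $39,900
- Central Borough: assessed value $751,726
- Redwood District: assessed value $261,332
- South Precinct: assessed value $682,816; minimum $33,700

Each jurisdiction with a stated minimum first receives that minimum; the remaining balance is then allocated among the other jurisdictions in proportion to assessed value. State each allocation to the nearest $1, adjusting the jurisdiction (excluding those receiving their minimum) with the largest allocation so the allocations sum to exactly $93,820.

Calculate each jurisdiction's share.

Ashcroft Zone: $39,900; Central Borough: $15,004; Redwood District: $5,216; South Precinct: $33,700

Fund the minimums — Ashcroft Zone $39,900; South Precinct $33,700. Residual $20,220.
Residual split over remaining assessed value 1,013,058: Central Borough 15,003.98 → $15,004; Redwood District 5,216.02 → $5,216.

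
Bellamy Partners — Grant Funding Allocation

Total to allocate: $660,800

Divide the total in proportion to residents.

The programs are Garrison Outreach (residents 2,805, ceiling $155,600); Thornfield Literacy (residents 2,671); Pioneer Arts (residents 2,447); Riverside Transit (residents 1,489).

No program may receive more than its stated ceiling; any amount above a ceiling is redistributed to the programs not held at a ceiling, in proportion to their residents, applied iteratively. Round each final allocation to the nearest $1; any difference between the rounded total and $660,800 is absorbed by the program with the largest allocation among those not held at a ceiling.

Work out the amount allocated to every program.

Combined residents = 9,412.
Unconstrained shares: Garrison Outreach 196,934.13; Thornfield Literacy 187,526.22; Pioneer Arts 171,799.58; Riverside Transit 104,540.08.
Held at cap: Garrison Outreach ($155,600); remaining pool $505,200 reallocated over remaining residents 6,607.
Remaining shares: Thornfield Literacy 204,236.29 → $204,236; Pioneer Arts 187,108.28 → $187,108; Riverside Transit 113,855.43 → $113,855.
Rounding difference +$1 applied to Thornfield Literacy → $204,237.

Garrison Outreach: $155,600; Thornfield Literacy: $204,237; Pioneer Arts: $187,108; Riverside Transit: $113,855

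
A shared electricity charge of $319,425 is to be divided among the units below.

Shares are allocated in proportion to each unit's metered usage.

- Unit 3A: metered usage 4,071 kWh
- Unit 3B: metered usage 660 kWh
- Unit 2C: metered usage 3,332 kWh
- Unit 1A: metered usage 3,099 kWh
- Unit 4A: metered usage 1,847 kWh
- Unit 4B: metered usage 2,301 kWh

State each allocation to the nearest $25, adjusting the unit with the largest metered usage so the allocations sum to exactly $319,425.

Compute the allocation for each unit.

Unit 3A: $84,950 | Unit 3B: $13,775 | Unit 2C: $69,525 | Unit 1A: $64,650 | Unit 4A: $38,525 | Unit 4B: $48,000

Metered usage total: 15,310.
Proportional shares: Unit 3A 4,071/15,310 × $319,425 = 84,936.59; Unit 3B 660/15,310 × $319,425 = 13,770.12; Unit 2C 3,332/15,310 × $319,425 = 69,518.23; Unit 1A 3,099/15,310 × $319,425 = 64,656.96; Unit 4A 1,847/15,310 × $319,425 = 38,535.47; Unit 4B 2,301/15,310 × $319,425 = 48,007.64.
After rounding ($25): Unit 3A $84,925; Unit 3B $13,775; Unit 2C $69,525; Unit 1A $64,650; Unit 4A $38,525; Unit 4B $48,000. Sum = $319,400.
Difference $319,425 − $319,400 = +$25 applied to largest metered usage (Unit 3A): Unit 3A becomes $84,950.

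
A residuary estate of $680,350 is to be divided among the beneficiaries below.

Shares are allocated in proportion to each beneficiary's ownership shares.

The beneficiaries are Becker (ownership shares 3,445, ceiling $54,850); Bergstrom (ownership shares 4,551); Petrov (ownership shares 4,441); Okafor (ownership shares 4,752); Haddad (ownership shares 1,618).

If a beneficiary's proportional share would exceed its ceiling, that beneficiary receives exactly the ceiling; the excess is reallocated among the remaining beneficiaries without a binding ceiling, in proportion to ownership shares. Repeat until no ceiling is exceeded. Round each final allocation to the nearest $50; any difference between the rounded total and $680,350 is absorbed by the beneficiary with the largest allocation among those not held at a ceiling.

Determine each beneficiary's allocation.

Becker: $54,850 | Bergstrom: $185,300 | Petrov: $180,850 | Okafor: $193,450 | Haddad: $65,900

Sum of ownership shares: 18,807.
Pro-rata shares before constraints: Becker 124,624.12; Bergstrom 164,634.06; Petrov 160,654.77; Okafor 171,905.31; Haddad 58,531.73.
Capped: Becker ($54,850); balance $625,500 reallocated over remaining ownership shares 15,362.
Shares after redistribution: Bergstrom 185,304.68 → $185,300; Petrov 180,825.77 → $180,850; Okafor 193,488.87 → $193,500; Haddad 65,880.68 → $65,900.
Rounding difference −$50 applied to Okafor → $193,450.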